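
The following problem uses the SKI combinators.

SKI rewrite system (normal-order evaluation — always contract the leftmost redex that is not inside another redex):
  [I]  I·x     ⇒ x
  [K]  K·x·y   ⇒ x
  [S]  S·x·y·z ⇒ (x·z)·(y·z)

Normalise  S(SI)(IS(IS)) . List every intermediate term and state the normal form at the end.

Answer: normal form = S(SI)(SS)  (in 2 steps)

Derivation:
  start: S(SI)(IS(IS))
  →1  S(SI)(S(IS))
  →2  S(SI)(SS)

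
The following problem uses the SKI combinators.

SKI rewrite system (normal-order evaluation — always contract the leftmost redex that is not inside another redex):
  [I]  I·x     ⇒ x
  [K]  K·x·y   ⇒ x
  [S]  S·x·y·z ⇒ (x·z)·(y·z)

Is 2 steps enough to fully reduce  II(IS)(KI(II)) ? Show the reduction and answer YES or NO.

Answer: NO — after 2 steps the term is IS(KI(II)), not yet normal

Derivation:
  start: II(IS)(KI(II))
  step 1: I(IS)(KI(II))
  step 2: IS(KI(II))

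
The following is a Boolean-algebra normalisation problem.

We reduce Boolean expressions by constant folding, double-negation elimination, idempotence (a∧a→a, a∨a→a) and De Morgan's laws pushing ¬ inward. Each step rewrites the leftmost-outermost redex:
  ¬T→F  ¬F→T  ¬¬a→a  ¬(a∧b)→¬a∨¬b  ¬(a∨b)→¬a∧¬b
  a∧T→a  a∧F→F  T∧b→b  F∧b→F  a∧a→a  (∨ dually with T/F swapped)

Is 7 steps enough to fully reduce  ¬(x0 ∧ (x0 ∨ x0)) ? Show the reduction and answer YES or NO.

  start: ¬(x0 ∧ (x0 ∨ x0))
  [1] ¬x0 ∨ ¬(x0 ∨ x0)
  [2] ¬x0 ∨ (¬x0 ∧ ¬x0)
  [3] ¬x0 ∨ ¬x0
  [4] ¬x0

Answer: YES — reaches normal form ¬x0 in 4 ≤ 7 steps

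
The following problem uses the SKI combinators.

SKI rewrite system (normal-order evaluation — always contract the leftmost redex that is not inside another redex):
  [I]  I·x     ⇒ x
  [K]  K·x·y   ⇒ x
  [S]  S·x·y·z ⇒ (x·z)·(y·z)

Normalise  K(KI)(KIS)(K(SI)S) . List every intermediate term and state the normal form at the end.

Answer: normal form = I  (in 2 steps)

Reduction:
  start: K(KI)(KIS)(K(SI)S)
  step 1: KI(K(SI)S)
  step 2: I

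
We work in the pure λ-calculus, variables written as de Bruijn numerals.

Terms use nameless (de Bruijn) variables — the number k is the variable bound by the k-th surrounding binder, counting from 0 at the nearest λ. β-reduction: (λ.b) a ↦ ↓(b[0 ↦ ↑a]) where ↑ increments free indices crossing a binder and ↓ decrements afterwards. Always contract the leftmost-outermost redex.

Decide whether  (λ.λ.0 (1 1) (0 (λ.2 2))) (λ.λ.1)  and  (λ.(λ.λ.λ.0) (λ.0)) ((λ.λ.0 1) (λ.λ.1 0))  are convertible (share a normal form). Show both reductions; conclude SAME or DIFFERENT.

Term A:
  start: (λ.λ.0 (1 1) (0 (λ.2 2))) (λ.λ.1)
  step 1: λ.0 ((λ.λ.1) (λ.λ.1)) (0 (λ.(λ.λ.1) (λ.λ.1)))
  step 2: λ.0 (λ.λ.λ.1) (0 (λ.(λ.λ.1) (λ.λ.1)))
  step 3: λ.0 (λ.λ.λ.1) (0 (λ.λ.λ.λ.1))

Term B:
  start: (λ.(λ.λ.λ.0) (λ.0)) ((λ.λ.0 1) (λ.λ.1 0))
  step 1: (λ.λ.λ.0) (λ.0)
  step 2: λ.λ.0

Answer: DIFFERENT — A ⇓ λ.0 (λ.λ.λ.1) (0 (λ.λ.λ.λ.1)), B ⇓ λ.λ.0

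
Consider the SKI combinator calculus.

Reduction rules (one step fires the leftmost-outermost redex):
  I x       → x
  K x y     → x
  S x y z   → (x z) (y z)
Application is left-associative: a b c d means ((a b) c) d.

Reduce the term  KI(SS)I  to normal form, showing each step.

  start: KI(SS)I
  [1] II
  [2] I

Answer: normal form = I  (in 2 steps)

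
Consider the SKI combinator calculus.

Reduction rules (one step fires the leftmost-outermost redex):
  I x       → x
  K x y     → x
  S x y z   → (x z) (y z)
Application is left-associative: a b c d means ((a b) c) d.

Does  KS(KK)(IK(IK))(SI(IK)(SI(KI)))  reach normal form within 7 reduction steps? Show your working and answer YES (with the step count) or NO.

  start: KS(KK)(IK(IK))(SI(IK)(SI(KI)))
  [1] S(IK(IK))(SI(IK)(SI(KI)))
  [2] S(K(IK))(SI(IK)(SI(KI)))
  [3] S(KK)(SI(IK)(SI(KI)))
  [4] S(KK)(I(SI(KI))(IK(SI(KI))))
  [5] S(KK)(SI(KI)(IK(SI(KI))))
  [6] S(KK)(I(IK(SI(KI)))(KI(IK(SI(KI)))))
  [7] S(KK)(IK(SI(KI))(KI(IK(SI(KI)))))

Answer: NO — after 7 steps the term is S(KK)(IK(SI(KI))(KI(IK(SI(KI))))), not yet normal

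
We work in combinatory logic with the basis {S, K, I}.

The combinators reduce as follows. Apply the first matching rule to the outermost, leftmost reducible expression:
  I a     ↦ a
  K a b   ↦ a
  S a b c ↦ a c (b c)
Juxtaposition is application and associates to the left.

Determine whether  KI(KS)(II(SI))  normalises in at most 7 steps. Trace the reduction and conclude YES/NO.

Answer: YES — reaches normal form SI in 4 ≤ 7 steps

Working:
  start: KI(KS)(II(SI))
  [1] I(II(SI))
  [2] II(SI)
  [3] I(SI)
  [4] SI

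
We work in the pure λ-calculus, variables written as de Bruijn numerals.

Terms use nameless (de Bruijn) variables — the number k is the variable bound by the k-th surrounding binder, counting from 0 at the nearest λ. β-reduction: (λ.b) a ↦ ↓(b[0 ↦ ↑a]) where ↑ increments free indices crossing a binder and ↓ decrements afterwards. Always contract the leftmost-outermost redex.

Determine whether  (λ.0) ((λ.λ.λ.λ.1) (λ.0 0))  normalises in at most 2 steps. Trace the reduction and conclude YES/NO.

  start: (λ.0) ((λ.λ.λ.λ.1) (λ.0 0))
  [1] (λ.λ.λ.λ.1) (λ.0 0)
  [2] λ.λ.λ.1

Answer: YES — reaches normal form λ.λ.λ.1 in 2 ≤ 2 steps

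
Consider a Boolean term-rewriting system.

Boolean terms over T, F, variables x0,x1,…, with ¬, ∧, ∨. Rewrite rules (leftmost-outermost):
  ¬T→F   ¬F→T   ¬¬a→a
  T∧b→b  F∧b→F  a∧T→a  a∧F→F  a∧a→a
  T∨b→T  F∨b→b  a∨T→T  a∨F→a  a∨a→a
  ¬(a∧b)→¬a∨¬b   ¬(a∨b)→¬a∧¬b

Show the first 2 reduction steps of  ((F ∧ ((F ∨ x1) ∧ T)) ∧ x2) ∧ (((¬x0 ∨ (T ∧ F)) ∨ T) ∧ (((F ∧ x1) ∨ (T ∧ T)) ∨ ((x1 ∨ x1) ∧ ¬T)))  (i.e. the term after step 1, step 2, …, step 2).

  start: ((F ∧ ((F ∨ x1) ∧ T)) ∧ x2) ∧ (((¬x0 ∨ (T ∧ F)) ∨ T) ∧ (((F ∧ x1) ∨ (T ∧ T)) ∨ ((x1 ∨ x1) ∧ ¬T)))
  [1] (F ∧ x2) ∧ (((¬x0 ∨ (T ∧ F)) ∨ T) ∧ (((F ∧ x1) ∨ (T ∧ T)) ∨ ((x1 ∨ x1) ∧ ¬T)))
  [2] F ∧ (((¬x0 ∨ (T ∧ F)) ∨ T) ∧ (((F ∧ x1) ∨ (T ∧ T)) ∨ ((x1 ∨ x1) ∧ ¬T)))

Answer: after 2 steps: F ∧ (((¬x0 ∨ (T ∧ F)) ∨ T) ∧ (((F ∧ x1) ∨ (T ∧ T)) ∨ ((x1 ∨ x1) ∧ ¬T)))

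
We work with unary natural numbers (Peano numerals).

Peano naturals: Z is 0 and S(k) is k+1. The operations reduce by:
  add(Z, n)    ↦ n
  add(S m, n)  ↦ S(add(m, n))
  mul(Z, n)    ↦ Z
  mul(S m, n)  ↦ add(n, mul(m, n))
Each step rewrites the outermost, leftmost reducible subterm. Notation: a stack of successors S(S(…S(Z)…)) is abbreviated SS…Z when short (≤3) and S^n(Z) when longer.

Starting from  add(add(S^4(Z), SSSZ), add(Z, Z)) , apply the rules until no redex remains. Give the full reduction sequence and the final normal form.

Answer: normal form = S^7(Z)  (in 14 steps)

Working:
  start: add(add(S^4(Z), SSSZ), add(Z, Z))
  step 1: add(S(add(SSSZ, SSSZ)), add(Z, Z))
  step 2: S(add(add(SSSZ, SSSZ), add(Z, Z)))
  step 3: S(add(S(add(SSZ, SSSZ)), add(Z, Z)))
  step 4: S(S(add(add(SSZ, SSSZ), add(Z, Z))))
  step 5: S(S(add(S(add(SZ, SSSZ)), add(Z, Z))))
  step 6: S(S(S(add(add(SZ, SSSZ), add(Z, Z)))))
  step 7: S(S(S(add(S(add(Z, SSSZ)), add(Z, Z)))))
  step 8: S(S(S(S(add(add(Z, SSSZ), add(Z, Z))))))
  step 9: S(S(S(S(add(SSSZ, add(Z, Z))))))
  step 10: S(S(S(S(S(add(SSZ, add(Z, Z)))))))
  step 11: S(S(S(S(S(S(add(SZ, add(Z, Z))))))))
  step 12: S(S(S(S(S(S(S(add(Z, add(Z, Z)))))))))
  step 13: S(S(S(S(S(S(S(add(Z, Z))))))))
  step 14: S^7(Z)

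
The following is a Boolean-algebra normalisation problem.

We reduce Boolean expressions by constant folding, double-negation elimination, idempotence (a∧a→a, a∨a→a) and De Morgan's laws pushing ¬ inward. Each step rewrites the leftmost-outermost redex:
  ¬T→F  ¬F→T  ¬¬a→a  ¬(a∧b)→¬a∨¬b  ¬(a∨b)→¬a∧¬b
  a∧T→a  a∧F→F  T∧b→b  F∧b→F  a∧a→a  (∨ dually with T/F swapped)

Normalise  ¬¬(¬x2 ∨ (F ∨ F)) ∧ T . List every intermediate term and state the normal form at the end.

  start: ¬¬(¬x2 ∨ (F ∨ F)) ∧ T
  →1  ¬¬(¬x2 ∨ (F ∨ F))
  →2  ¬x2 ∨ (F ∨ F)
  →3  ¬x2 ∨ F
  →4  ¬x2

Answer: normal form = ¬x2  (in 4 steps)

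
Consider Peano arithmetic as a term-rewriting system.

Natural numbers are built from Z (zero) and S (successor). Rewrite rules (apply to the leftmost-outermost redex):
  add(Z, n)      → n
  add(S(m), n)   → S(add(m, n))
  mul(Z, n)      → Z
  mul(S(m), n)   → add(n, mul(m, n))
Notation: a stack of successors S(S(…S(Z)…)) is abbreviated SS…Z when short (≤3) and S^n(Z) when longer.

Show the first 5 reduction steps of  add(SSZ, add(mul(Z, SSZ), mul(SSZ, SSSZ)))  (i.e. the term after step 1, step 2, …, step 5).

Answer: after 5 steps: S(S(mul(SSZ, SSSZ)))

Reduction:
  start: add(SSZ, add(mul(Z, SSZ), mul(SSZ, SSSZ)))
  [1] S(add(SZ, add(mul(Z, SSZ), mul(SSZ, SSSZ))))
  [2] S(S(add(Z, add(mul(Z, SSZ), mul(SSZ, SSSZ)))))
  [3] S(S(add(mul(Z, SSZ), mul(SSZ, SSSZ))))
  [4] S(S(add(Z, mul(SSZ, SSSZ))))
  [5] S(S(mul(SSZ, SSSZ)))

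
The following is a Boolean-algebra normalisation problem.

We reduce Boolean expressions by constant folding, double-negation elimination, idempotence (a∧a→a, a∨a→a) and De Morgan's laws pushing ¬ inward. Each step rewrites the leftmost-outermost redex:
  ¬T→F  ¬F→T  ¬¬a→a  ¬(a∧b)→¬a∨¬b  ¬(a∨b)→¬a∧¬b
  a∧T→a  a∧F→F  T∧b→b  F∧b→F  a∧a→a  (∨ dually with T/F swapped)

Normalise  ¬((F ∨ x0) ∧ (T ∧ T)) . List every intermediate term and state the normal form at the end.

  start: ¬((F ∨ x0) ∧ (T ∧ T))
  →1  ¬(F ∨ x0) ∨ ¬(T ∧ T)
  →2  (¬F ∧ ¬x0) ∨ ¬(T ∧ T)
  →3  (T ∧ ¬x0) ∨ ¬(T ∧ T)
  →4  ¬x0 ∨ ¬(T ∧ T)
  →5  ¬x0 ∨ (¬T ∨ ¬T)
  →6  ¬x0 ∨ ¬T
  →7  ¬x0 ∨ F
  →8  ¬x0

Answer: normal form = ¬x0  (in 8 steps)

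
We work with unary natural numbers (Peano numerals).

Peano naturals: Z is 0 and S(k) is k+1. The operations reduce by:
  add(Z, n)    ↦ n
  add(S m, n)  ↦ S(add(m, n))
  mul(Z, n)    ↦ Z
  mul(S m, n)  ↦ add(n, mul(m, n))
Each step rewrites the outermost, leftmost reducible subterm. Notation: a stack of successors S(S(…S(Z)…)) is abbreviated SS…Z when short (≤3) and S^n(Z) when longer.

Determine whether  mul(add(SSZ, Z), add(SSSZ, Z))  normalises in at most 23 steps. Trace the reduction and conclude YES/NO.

  start: mul(add(SSZ, Z), add(SSSZ, Z))
  [1] mul(S(add(SZ, Z)), add(SSSZ, Z))
  [2] add(add(SSSZ, Z), mul(add(SZ, Z), add(SSSZ, Z)))
  [3] add(S(add(SSZ, Z)), mul(add(SZ, Z), add(SSSZ, Z)))
  [4] S(add(add(SSZ, Z), mul(add(SZ, Z), add(SSSZ, Z))))
  [5] S(add(S(add(SZ, Z)), mul(add(SZ, Z), add(SSSZ, Z))))
  [6] S(S(add(add(SZ, Z), mul(add(SZ, Z), add(SSSZ, Z)))))
  [7] S(S(add(S(add(Z, Z)), mul(add(SZ, Z), add(SSSZ, Z)))))
  [8] S(S(S(add(add(Z, Z), mul(add(SZ, Z), add(SSSZ, Z))))))
  [9] S(S(S(add(Z, mul(add(SZ, Z), add(SSSZ, Z))))))
  [10] S(S(S(mul(add(SZ, Z), add(SSSZ, Z)))))
  [11] S(S(S(mul(S(add(Z, Z)), add(SSSZ, Z)))))
  [12] S(S(S(add(add(SSSZ, Z), mul(add(Z, Z), add(SSSZ, Z))))))
  [13] S(S(S(add(S(add(SSZ, Z)), mul(add(Z, Z), add(SSSZ, Z))))))
  [14] S(S(S(S(add(add(SSZ, Z), mul(add(Z, Z), add(SSSZ, Z)))))))
  [15] S(S(S(S(add(S(add(SZ, Z)), mul(add(Z, Z), add(SSSZ, Z)))))))
  [16] S(S(S(S(S(add(add(SZ, Z), mul(add(Z, Z), add(SSSZ, Z))))))))
  [17] S(S(S(S(S(add(S(add(Z, Z)), mul(add(Z, Z), add(SSSZ, Z))))))))
  [18] S(S(S(S(S(S(add(add(Z, Z), mul(add(Z, Z), add(SSSZ, Z)))))))))
  [19] S(S(S(S(S(S(add(Z, mul(add(Z, Z), add(SSSZ, Z)))))))))
  [20] S(S(S(S(S(S(mul(add(Z, Z), add(SSSZ, Z))))))))
  [21] S(S(S(S(S(S(mul(Z, add(SSSZ, Z))))))))
  [22] S^6(Z)

Answer: YES — reaches normal form S^6(Z) in 22 ≤ 23 steps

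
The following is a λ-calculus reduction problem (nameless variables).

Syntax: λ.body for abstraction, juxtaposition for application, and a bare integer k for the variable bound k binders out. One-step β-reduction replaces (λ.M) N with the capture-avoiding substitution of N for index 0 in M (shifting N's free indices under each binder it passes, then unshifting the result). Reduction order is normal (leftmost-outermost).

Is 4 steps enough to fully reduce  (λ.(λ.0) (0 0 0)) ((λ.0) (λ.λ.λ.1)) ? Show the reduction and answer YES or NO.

Answer: NO — after 4 steps the term is (λ.λ.1) ((λ.0) (λ.λ.λ.1)), not yet normal

Derivation:
  start: (λ.(λ.0) (0 0 0)) ((λ.0) (λ.λ.λ.1))
  step 1: (λ.0) ((λ.0) (λ.λ.λ.1) ((λ.0) (λ.λ.λ.1)) ((λ.0) (λ.λ.λ.1)))
  step 2: (λ.0) (λ.λ.λ.1) ((λ.0) (λ.λ.λ.1)) ((λ.0) (λ.λ.λ.1))
  step 3: (λ.λ.λ.1) ((λ.0) (λ.λ.λ.1)) ((λ.0) (λ.λ.λ.1))
  step 4: (λ.λ.1) ((λ.0) (λ.λ.λ.1))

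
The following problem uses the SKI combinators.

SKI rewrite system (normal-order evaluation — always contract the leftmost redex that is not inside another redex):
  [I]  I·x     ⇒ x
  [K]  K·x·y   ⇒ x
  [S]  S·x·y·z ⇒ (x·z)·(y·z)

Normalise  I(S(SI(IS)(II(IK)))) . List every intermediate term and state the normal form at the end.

Answer: normal form = S(K(SK))  (in 10 steps)

Working:
  start: I(S(SI(IS)(II(IK))))
  →1  S(SI(IS)(II(IK)))
  →2  S(I(II(IK))(IS(II(IK))))
  →3  S(II(IK)(IS(II(IK))))
  →4  S(I(IK)(IS(II(IK))))
  →5  S(IK(IS(II(IK))))
  →6  S(K(IS(II(IK))))
  →7  S(K(S(II(IK))))
  →8  S(K(S(I(IK))))
  →9  S(K(S(IK)))
  →10  S(K(SK))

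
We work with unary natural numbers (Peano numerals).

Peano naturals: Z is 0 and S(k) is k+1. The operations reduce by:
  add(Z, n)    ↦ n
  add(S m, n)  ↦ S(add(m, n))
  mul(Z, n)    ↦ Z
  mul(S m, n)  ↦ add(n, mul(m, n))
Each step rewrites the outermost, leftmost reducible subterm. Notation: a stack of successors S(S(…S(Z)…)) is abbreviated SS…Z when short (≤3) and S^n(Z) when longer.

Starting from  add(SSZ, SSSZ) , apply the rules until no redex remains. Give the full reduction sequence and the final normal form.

Answer: normal form = S^5(Z)  (in 3 steps)

Reduction:
  start: add(SSZ, SSSZ)
  →1  S(add(SZ, SSSZ))
  →2  S(S(add(Z, SSSZ)))
  →3  S^5(Z)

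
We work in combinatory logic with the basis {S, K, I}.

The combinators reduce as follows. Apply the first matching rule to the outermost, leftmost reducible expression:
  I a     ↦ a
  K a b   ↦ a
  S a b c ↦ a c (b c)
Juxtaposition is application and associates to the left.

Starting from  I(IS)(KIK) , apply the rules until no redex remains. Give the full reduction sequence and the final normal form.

Answer: normal form = SI  (in 3 steps)

Working:
  start: I(IS)(KIK)
  →1  IS(KIK)
  →2  S(KIK)
  →3  SI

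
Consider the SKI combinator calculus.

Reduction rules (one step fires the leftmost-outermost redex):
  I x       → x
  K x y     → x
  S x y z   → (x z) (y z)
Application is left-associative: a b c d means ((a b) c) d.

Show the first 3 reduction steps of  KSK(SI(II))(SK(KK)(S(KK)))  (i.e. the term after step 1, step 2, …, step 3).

  start: KSK(SI(II))(SK(KK)(S(KK)))
  →1  S(SI(II))(SK(KK)(S(KK)))
  →2  S(SII)(SK(KK)(S(KK)))
  →3  S(SII)(K(S(KK))(KK(S(KK))))

Answer: after 3 steps: S(SII)(K(S(KK))(KK(S(KK))))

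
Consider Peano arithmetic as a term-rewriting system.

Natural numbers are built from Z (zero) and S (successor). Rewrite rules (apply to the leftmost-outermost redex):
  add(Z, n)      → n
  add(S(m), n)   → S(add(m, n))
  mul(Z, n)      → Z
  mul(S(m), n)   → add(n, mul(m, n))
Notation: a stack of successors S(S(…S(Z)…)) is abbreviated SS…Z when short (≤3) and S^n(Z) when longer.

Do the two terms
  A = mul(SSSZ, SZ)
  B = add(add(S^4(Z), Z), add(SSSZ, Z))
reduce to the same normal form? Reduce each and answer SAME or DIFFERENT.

Answer: DIFFERENT — A ⇓ SSSZ, B ⇓ S^7(Z)

Reduction:
Term A:
  start: mul(SSSZ, SZ)
  →1  add(SZ, mul(SSZ, SZ))
  →2  S(add(Z, mul(SSZ, SZ)))
  →3  S(mul(SSZ, SZ))
  →4  S(add(SZ, mul(SZ, SZ)))
  →5  S(S(add(Z, mul(SZ, SZ))))
  →6  S(S(mul(SZ, SZ)))
  →7  S(S(add(SZ, mul(Z, SZ))))
  →8  S(S(S(add(Z, mul(Z, SZ)))))
  →9  S(S(S(mul(Z, SZ))))
  →10  SSSZ

Term B:
  start: add(add(S^4(Z), Z), add(SSSZ, Z))
  →1  add(S(add(SSSZ, Z)), add(SSSZ, Z))
  →2  S(add(add(SSSZ, Z), add(SSSZ, Z)))
  →3  S(add(S(add(SSZ, Z)), add(SSSZ, Z)))
  →4  S(S(add(add(SSZ, Z), add(SSSZ, Z))))
  →5  S(S(add(S(add(SZ, Z)), add(SSSZ, Z))))
  →6  S(S(S(add(add(SZ, Z), add(SSSZ, Z)))))
  →7  S(S(S(add(S(add(Z, Z)), add(SSSZ, Z)))))
  →8  S(S(S(S(add(add(Z, Z), add(SSSZ, Z))))))
  →9  S(S(S(S(add(Z, add(SSSZ, Z))))))
  →10  S(S(S(S(add(SSSZ, Z)))))
  →11  S(S(S(S(S(add(SSZ, Z))))))
  →12  S(S(S(S(S(S(add(SZ, Z)))))))
  →13  S(S(S(S(S(S(S(add(Z, Z))))))))
  →14  S^7(Z)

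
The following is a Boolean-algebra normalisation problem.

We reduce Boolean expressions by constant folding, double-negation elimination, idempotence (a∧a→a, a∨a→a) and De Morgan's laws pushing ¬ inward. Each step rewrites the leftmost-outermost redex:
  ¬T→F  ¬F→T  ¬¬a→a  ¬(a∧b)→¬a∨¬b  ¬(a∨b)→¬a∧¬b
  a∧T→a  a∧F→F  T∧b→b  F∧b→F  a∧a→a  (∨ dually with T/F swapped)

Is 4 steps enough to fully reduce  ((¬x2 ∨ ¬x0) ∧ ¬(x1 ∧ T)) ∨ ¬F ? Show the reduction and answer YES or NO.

Answer: NO — after 4 steps the term is ((¬x2 ∨ ¬x0) ∧ ¬x1) ∨ T, not yet normal

Derivation:
  start: ((¬x2 ∨ ¬x0) ∧ ¬(x1 ∧ T)) ∨ ¬F
  step 1: ((¬x2 ∨ ¬x0) ∧ (¬x1 ∨ ¬T)) ∨ ¬F
  step 2: ((¬x2 ∨ ¬x0) ∧ (¬x1 ∨ F)) ∨ ¬F
  step 3: ((¬x2 ∨ ¬x0) ∧ ¬x1) ∨ ¬F
  step 4: ((¬x2 ∨ ¬x0) ∧ ¬x1) ∨ T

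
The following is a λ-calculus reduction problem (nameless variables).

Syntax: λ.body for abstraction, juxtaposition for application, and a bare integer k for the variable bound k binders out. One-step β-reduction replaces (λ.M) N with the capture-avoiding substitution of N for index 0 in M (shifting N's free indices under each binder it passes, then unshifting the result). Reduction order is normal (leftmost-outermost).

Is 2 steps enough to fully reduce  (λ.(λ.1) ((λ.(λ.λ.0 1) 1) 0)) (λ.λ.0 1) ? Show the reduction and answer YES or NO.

Answer: YES — reaches normal form λ.λ.0 1 in 2 ≤ 2 steps

Derivation:
  start: (λ.(λ.1) ((λ.(λ.λ.0 1) 1) 0)) (λ.λ.0 1)
  →1  (λ.λ.λ.0 1) ((λ.(λ.λ.0 1) (λ.λ.0 1)) (λ.λ.0 1))
  →2  λ.λ.0 1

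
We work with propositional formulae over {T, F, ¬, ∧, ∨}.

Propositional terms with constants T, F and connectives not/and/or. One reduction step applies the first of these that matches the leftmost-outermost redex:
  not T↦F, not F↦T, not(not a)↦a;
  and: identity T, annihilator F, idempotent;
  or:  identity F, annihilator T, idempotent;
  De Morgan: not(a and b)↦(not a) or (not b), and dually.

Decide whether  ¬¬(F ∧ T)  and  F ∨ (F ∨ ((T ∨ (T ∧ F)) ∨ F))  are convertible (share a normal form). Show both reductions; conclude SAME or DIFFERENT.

Answer: DIFFERENT — A ⇓ F, B ⇓ T

Derivation:
Term A:
  start: ¬¬(F ∧ T)
  [1] F ∧ T
  [2] F

Term B:
  start: F ∨ (F ∨ ((T ∨ (T ∧ F)) ∨ F))
  [1] F ∨ ((T ∨ (T ∧ F)) ∨ F)
  [2] (T ∨ (T ∧ F)) ∨ F
  [3] T ∨ (T ∧ F)
  [4] T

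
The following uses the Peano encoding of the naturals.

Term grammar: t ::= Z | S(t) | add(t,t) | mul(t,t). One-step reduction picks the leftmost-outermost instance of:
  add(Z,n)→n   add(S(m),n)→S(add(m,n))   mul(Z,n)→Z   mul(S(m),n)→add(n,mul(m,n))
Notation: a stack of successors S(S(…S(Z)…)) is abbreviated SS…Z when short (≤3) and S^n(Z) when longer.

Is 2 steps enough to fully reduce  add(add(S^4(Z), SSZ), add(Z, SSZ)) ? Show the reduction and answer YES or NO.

Answer: NO — after 2 steps the term is S(add(add(SSSZ, SSZ), add(Z, SSZ))), not yet normal

Reduction:
  start: add(add(S^4(Z), SSZ), add(Z, SSZ))
  →1  add(S(add(SSSZ, SSZ)), add(Z, SSZ))
  →2  S(add(add(SSSZ, SSZ), add(Z, SSZ)))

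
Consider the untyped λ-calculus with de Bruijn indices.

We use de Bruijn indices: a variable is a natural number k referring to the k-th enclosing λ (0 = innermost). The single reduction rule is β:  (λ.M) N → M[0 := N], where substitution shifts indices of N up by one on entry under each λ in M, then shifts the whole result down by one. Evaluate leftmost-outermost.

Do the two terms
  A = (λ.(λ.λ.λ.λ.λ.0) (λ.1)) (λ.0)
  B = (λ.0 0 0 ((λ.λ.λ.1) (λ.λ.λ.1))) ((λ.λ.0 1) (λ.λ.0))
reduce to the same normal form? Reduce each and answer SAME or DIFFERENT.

Term A:
  start: (λ.(λ.λ.λ.λ.λ.0) (λ.1)) (λ.0)
  →1  (λ.λ.λ.λ.λ.0) (λ.λ.0)
  →2  λ.λ.λ.λ.0

Term B:
  start: (λ.0 0 0 ((λ.λ.λ.1) (λ.λ.λ.1))) ((λ.λ.0 1) (λ.λ.0))
  →1  (λ.λ.0 1) (λ.λ.0) ((λ.λ.0 1) (λ.λ.0)) ((λ.λ.0 1) (λ.λ.0)) ((λ.λ.λ.1) (λ.λ.λ.1))
  →2  (λ.0 (λ.λ.0)) ((λ.λ.0 1) (λ.λ.0)) ((λ.λ.0 1) (λ.λ.0)) ((λ.λ.λ.1) (λ.λ.λ.1))
  →3  (λ.λ.0 1) (λ.λ.0) (λ.λ.0) ((λ.λ.0 1) (λ.λ.0)) ((λ.λ.λ.1) (λ.λ.λ.1))
  →4  (λ.0 (λ.λ.0)) (λ.λ.0) ((λ.λ.0 1) (λ.λ.0)) ((λ.λ.λ.1) (λ.λ.λ.1))
  →5  (λ.λ.0) (λ.λ.0) ((λ.λ.0 1) (λ.λ.0)) ((λ.λ.λ.1) (λ.λ.λ.1))
  →6  (λ.0) ((λ.λ.0 1) (λ.λ.0)) ((λ.λ.λ.1) (λ.λ.λ.1))
  →7  (λ.λ.0 1) (λ.λ.0) ((λ.λ.λ.1) (λ.λ.λ.1))
  →8  (λ.0 (λ.λ.0)) ((λ.λ.λ.1) (λ.λ.λ.1))
  →9  (λ.λ.λ.1) (λ.λ.λ.1) (λ.λ.0)
  →10  (λ.λ.1) (λ.λ.0)
  →11  λ.λ.λ.0

Answer: DIFFERENT — A ⇓ λ.λ.λ.λ.0, B ⇓ λ.λ.λ.0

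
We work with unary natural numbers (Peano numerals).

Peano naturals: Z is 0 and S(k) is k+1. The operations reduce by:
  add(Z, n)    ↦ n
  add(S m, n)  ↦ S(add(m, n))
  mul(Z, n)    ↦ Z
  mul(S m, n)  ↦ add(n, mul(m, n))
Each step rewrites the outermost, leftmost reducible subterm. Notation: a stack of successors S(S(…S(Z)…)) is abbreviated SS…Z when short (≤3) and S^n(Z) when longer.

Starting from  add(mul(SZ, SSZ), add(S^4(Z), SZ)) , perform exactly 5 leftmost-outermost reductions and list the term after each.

  start: add(mul(SZ, SSZ), add(S^4(Z), SZ))
  →1  add(add(SSZ, mul(Z, SSZ)), add(S^4(Z), SZ))
  →2  add(S(add(SZ, mul(Z, SSZ))), add(S^4(Z), SZ))
  →3  S(add(add(SZ, mul(Z, SSZ)), add(S^4(Z), SZ)))
  →4  S(add(S(add(Z, mul(Z, SSZ))), add(S^4(Z), SZ)))
  →5  S(S(add(add(Z, mul(Z, SSZ)), add(S^4(Z), SZ))))

Answer: after 5 steps: S(S(add(add(Z, mul(Z, SSZ)), add(S^4(Z), SZ))))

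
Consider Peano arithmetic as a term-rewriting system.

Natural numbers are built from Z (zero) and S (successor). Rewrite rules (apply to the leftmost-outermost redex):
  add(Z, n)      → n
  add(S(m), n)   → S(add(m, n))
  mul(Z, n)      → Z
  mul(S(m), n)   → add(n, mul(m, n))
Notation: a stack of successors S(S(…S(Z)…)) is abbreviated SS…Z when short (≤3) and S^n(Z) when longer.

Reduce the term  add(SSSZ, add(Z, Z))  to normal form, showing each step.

Answer: normal form = SSSZ  (in 5 steps)

Working:
  start: add(SSSZ, add(Z, Z))
  →1  S(add(SSZ, add(Z, Z)))
  →2  S(S(add(SZ, add(Z, Z))))
  →3  S(S(S(add(Z, add(Z, Z)))))
  →4  S(S(S(add(Z, Z))))
  →5  SSSZ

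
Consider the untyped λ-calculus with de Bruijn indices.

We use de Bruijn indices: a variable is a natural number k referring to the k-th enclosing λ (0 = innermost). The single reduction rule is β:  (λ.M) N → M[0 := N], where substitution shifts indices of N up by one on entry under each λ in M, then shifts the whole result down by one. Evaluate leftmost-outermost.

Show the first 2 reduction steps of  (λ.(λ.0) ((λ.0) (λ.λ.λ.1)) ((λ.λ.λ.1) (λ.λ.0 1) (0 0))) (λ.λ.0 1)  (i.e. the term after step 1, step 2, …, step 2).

Answer: after 2 steps: (λ.0) (λ.λ.λ.1) ((λ.λ.λ.1) (λ.λ.0 1) ((λ.λ.0 1) (λ.λ.0 1)))

Reduction:
  start: (λ.(λ.0) ((λ.0) (λ.λ.λ.1)) ((λ.λ.λ.1) (λ.λ.0 1) (0 0))) (λ.λ.0 1)
  →1  (λ.0) ((λ.0) (λ.λ.λ.1)) ((λ.λ.λ.1) (λ.λ.0 1) ((λ.λ.0 1) (λ.λ.0 1)))
  →2  (λ.0) (λ.λ.λ.1) ((λ.λ.λ.1) (λ.λ.0 1) ((λ.λ.0 1) (λ.λ.0 1)))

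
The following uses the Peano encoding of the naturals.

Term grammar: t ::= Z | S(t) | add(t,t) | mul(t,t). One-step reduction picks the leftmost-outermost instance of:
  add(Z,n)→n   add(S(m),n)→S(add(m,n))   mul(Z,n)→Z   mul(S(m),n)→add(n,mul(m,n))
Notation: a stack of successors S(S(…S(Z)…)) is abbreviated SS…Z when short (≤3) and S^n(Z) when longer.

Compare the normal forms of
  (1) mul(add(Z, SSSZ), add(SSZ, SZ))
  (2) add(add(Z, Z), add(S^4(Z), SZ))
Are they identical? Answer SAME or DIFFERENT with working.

Term A:
  start: mul(add(Z, SSSZ), add(SSZ, SZ))
  [1] mul(SSSZ, add(SSZ, SZ))
  [2] add(add(SSZ, SZ), mul(SSZ, add(SSZ, SZ)))
  [3] add(S(add(SZ, SZ)), mul(SSZ, add(SSZ, SZ)))
  [4] S(add(add(SZ, SZ), mul(SSZ, add(SSZ, SZ))))
  [5] S(add(S(add(Z, SZ)), mul(SSZ, add(SSZ, SZ))))
  [6] S(S(add(add(Z, SZ), mul(SSZ, add(SSZ, SZ)))))
  [7] S(S(add(SZ, mul(SSZ, add(SSZ, SZ)))))
  [8] S(S(S(add(Z, mul(SSZ, add(SSZ, SZ))))))
  [9] S(S(S(mul(SSZ, add(SSZ, SZ)))))
  [10] S(S(S(add(add(SSZ, SZ), mul(SZ, add(SSZ, SZ))))))
  [11] S(S(S(add(S(add(SZ, SZ)), mul(SZ, add(SSZ, SZ))))))
  [12] S(S(S(S(add(add(SZ, SZ), mul(SZ, add(SSZ, SZ)))))))
  [13] S(S(S(S(add(S(add(Z, SZ)), mul(SZ, add(SSZ, SZ)))))))
  [14] S(S(S(S(S(add(add(Z, SZ), mul(SZ, add(SSZ, SZ))))))))
  [15] S(S(S(S(S(add(SZ, mul(SZ, add(SSZ, SZ))))))))
  [16] S(S(S(S(S(S(add(Z, mul(SZ, add(SSZ, SZ)))))))))
  [17] S(S(S(S(S(S(mul(SZ, add(SSZ, SZ))))))))
  [18] S(S(S(S(S(S(add(add(SSZ, SZ), mul(Z, add(SSZ, SZ)))))))))
  [19] S(S(S(S(S(S(add(S(add(SZ, SZ)), mul(Z, add(SSZ, SZ)))))))))
  [20] S(S(S(S(S(S(S(add(add(SZ, SZ), mul(Z, add(SSZ, SZ))))))))))
  [21] S(S(S(S(S(S(S(add(S(add(Z, SZ)), mul(Z, add(SSZ, SZ))))))))))
  [22] S(S(S(S(S(S(S(S(add(add(Z, SZ), mul(Z, add(SSZ, SZ)))))))))))
  [23] S(S(S(S(S(S(S(S(add(SZ, mul(Z, add(SSZ, SZ)))))))))))
  [24] S(S(S(S(S(S(S(S(S(add(Z, mul(Z, add(SSZ, SZ))))))))))))
  [25] S(S(S(S(S(S(S(S(S(mul(Z, add(SSZ, SZ)))))))))))
  [26] S^9(Z)

Term B:
  start: add(add(Z, Z), add(S^4(Z), SZ))
  [1] add(Z, add(S^4(Z), SZ))
  [2] add(S^4(Z), SZ)
  [3] S(add(SSSZ, SZ))
  [4] S(S(add(SSZ, SZ)))
  [5] S(S(S(add(SZ, SZ))))
  [6] S(S(S(S(add(Z, SZ)))))
  [7] S^5(Z)

Answer: DIFFERENT — A ⇓ S^9(Z), B ⇓ S^5(Z)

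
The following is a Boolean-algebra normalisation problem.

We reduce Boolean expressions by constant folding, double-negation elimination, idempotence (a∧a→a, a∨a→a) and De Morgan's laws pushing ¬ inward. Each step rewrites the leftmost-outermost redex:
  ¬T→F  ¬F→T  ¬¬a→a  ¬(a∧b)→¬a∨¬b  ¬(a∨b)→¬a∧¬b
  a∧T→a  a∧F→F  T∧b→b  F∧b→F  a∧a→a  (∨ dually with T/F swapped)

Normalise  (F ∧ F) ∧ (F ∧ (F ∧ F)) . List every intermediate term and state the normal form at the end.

Answer: normal form = F  (in 2 steps)

Reduction:
  start: (F ∧ F) ∧ (F ∧ (F ∧ F))
  →1  F ∧ (F ∧ (F ∧ F))
  →2  F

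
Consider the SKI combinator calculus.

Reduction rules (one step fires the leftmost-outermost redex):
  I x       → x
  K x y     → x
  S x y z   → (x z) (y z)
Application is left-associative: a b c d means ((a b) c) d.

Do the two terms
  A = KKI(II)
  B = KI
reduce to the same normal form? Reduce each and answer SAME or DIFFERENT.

Term A:
  start: KKI(II)
  →1  K(II)
  →2  KI

Term B:
  start: KI

Answer: SAME — A ⇓ KI, B ⇓ KI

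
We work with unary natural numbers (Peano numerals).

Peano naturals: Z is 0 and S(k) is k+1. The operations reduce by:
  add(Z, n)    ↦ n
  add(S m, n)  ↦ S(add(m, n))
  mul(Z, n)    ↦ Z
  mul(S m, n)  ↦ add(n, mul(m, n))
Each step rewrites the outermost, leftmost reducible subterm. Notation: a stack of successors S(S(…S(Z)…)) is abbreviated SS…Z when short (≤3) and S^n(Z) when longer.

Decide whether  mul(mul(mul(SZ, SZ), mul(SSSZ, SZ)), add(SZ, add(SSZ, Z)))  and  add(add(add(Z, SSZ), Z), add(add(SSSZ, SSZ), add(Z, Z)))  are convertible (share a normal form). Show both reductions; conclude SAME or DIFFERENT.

Answer: DIFFERENT — A ⇓ S^9(Z), B ⇓ S^7(Z)

Working:
Term A:
  start: mul(mul(mul(SZ, SZ), mul(SSSZ, SZ)), add(SZ, add(SSZ, Z)))
  →1  mul(mul(add(SZ, mul(Z, SZ)), mul(SSSZ, SZ)), add(SZ, add(SSZ, Z)))
  →2  mul(mul(S(add(Z, mul(Z, SZ))), mul(SSSZ, SZ)), add(SZ, add(SSZ, Z)))
  →3  mul(add(mul(SSSZ, SZ), mul(add(Z, mul(Z, SZ)), mul(SSSZ, SZ))), add(SZ, add(SSZ, Z)))
  →4  mul(add(add(SZ, mul(SSZ, SZ)), mul(add(Z, mul(Z, SZ)), mul(SSSZ, SZ))), add(SZ, add(SSZ, Z)))
  →5  mul(add(S(add(Z, mul(SSZ, SZ))), mul(add(Z, mul(Z, SZ)), mul(SSSZ, SZ))), add(SZ, add(SSZ, Z)))
  →6  mul(S(add(add(Z, mul(SSZ, SZ)), mul(add(Z, mul(Z, SZ)), mul(SSSZ, SZ)))), add(SZ, add(SSZ, Z)))
  →7  add(add(SZ, add(SSZ, Z)), mul(add(add(Z, mul(SSZ, SZ)), mul(add(Z, mul(Z, SZ)), mul(SSSZ, SZ))), add(SZ, add(SSZ, Z))))
  →8  add(S(add(Z, add(SSZ, Z))), mul(add(add(Z, mul(SSZ, SZ)), mul(add(Z, mul(Z, SZ)), mul(SSSZ, SZ))), add(SZ, add(SSZ, Z))))
  →9  S(add(add(Z, add(SSZ, Z)), mul(add(add(Z, mul(SSZ, SZ)), mul(add(Z, mul(Z, SZ)), mul(SSSZ, SZ))), add(SZ, add(SSZ, Z)))))
  →10  S(add(add(SSZ, Z), mul(add(add(Z, mul(SSZ, SZ)), mul(add(Z, mul(Z, SZ)), mul(SSSZ, SZ))), add(SZ, add(SSZ, Z)))))
  →11  S(add(S(add(SZ, Z)), mul(add(add(Z, mul(SSZ, SZ)), mul(add(Z, mul(Z, SZ)), mul(SSSZ, SZ))), add(SZ, add(SSZ, Z)))))
  →12  S(S(add(add(SZ, Z), mul(add(add(Z, mul(SSZ, SZ)), mul(add(Z, mul(Z, SZ)), mul(SSSZ, SZ))), add(SZ, add(SSZ, Z))))))
  →13  S(S(add(S(add(Z, Z)), mul(add(add(Z, mul(SSZ, SZ)), mul(add(Z, mul(Z, SZ)), mul(SSSZ, SZ))), add(SZ, add(SSZ, Z))))))
  →14  S(S(S(add(add(Z, Z), mul(add(add(Z, mul(SSZ, SZ)), mul(add(Z, mul(Z, SZ)), mul(SSSZ, SZ))), add(SZ, add(SSZ, Z)))))))
  →15  S(S(S(add(Z, mul(add(add(Z, mul(SSZ, SZ)), mul(add(Z, mul(Z, SZ)), mul(SSSZ, SZ))), add(SZ, add(SSZ, Z)))))))
  →16  S(S(S(mul(add(add(Z, mul(SSZ, SZ)), mul(add(Z, mul(Z, SZ)), mul(SSSZ, SZ))), add(SZ, add(SSZ, Z))))))
  →17  S(S(S(mul(add(mul(SSZ, SZ), mul(add(Z, mul(Z, SZ)), mul(SSSZ, SZ))), add(SZ, add(SSZ, Z))))))
  →18  S(S(S(mul(add(add(SZ, mul(SZ, SZ)), mul(add(Z, mul(Z, SZ)), mul(SSSZ, SZ))), add(SZ, add(SSZ, Z))))))
  →19  S(S(S(mul(add(S(add(Z, mul(SZ, SZ))), mul(add(Z, mul(Z, SZ)), mul(SSSZ, SZ))), add(SZ, add(SSZ, Z))))))
  →20  S(S(S(mul(S(add(add(Z, mul(SZ, SZ)), mul(add(Z, mul(Z, SZ)), mul(SSSZ, SZ)))), add(SZ, add(SSZ, Z))))))
  →21  S(S(S(add(add(SZ, add(SSZ, Z)), mul(add(add(Z, mul(SZ, SZ)), mul(add(Z, mul(Z, SZ)), mul(SSSZ, SZ))), add(SZ, add(SSZ, Z)))))))
  →22  S(S(S(add(S(add(Z, add(SSZ, Z))), mul(add(add(Z, mul(SZ, SZ)), mul(add(Z, mul(Z, SZ)), mul(SSSZ, SZ))), add(SZ, add(SSZ, Z)))))))
  →23  S(S(S(S(add(add(Z, add(SSZ, Z)), mul(add(add(Z, mul(SZ, SZ)), mul(add(Z, mul(Z, SZ)), mul(SSSZ, SZ))), add(SZ, add(SSZ, Z))))))))
  →24  S(S(S(S(add(add(SSZ, Z), mul(add(add(Z, mul(SZ, SZ)), mul(add(Z, mul(Z, SZ)), mul(SSSZ, SZ))), add(SZ, add(SSZ, Z))))))))
  →25  S(S(S(S(add(S(add(SZ, Z)), mul(add(add(Z, mul(SZ, SZ)), mul(add(Z, mul(Z, SZ)), mul(SSSZ, SZ))), add(SZ, add(SSZ, Z))))))))
  →26  S(S(S(S(S(add(add(SZ, Z), mul(add(add(Z, mul(SZ, SZ)), mul(add(Z, mul(Z, SZ)), mul(SSSZ, SZ))), add(SZ, add(SSZ, Z)))))))))
  →27  S(S(S(S(S(add(S(add(Z, Z)), mul(add(add(Z, mul(SZ, SZ)), mul(add(Z, mul(Z, SZ)), mul(SSSZ, SZ))), add(SZ, add(SSZ, Z)))))))))
  →28  S(S(S(S(S(S(add(add(Z, Z), mul(add(add(Z, mul(SZ, SZ)), mul(add(Z, mul(Z, SZ)), mul(SSSZ, SZ))), add(SZ, add(SSZ, Z))))))))))
  →29  S(S(S(S(S(S(add(Z, mul(add(add(Z, mul(SZ, SZ)), mul(add(Z, mul(Z, SZ)), mul(SSSZ, SZ))), add(SZ, add(SSZ, Z))))))))))
  →30  S(S(S(S(S(S(mul(add(add(Z, mul(SZ, SZ)), mul(add(Z, mul(Z, SZ)), mul(SSSZ, SZ))), add(SZ, add(SSZ, Z)))))))))
  →31  S(S(S(S(S(S(mul(add(mul(SZ, SZ), mul(add(Z, mul(Z, SZ)), mul(SSSZ, SZ))), add(SZ, add(SSZ, Z)))))))))
  →32  S(S(S(S(S(S(mul(add(add(SZ, mul(Z, SZ)), mul(add(Z, mul(Z, SZ)), mul(SSSZ, SZ))), add(SZ, add(SSZ, Z)))))))))
  →33  S(S(S(S(S(S(mul(add(S(add(Z, mul(Z, SZ))), mul(add(Z, mul(Z, SZ)), mul(SSSZ, SZ))), add(SZ, add(SSZ, Z)))))))))
  →34  S(S(S(S(S(S(mul(S(add(add(Z, mul(Z, SZ)), mul(add(Z, mul(Z, SZ)), mul(SSSZ, SZ)))), add(SZ, add(SSZ, Z)))))))))
  →35  S(S(S(S(S(S(add(add(SZ, add(SSZ, Z)), mul(add(add(Z, mul(Z, SZ)), mul(add(Z, mul(Z, SZ)), mul(SSSZ, SZ))), add(SZ, add(SSZ, Z))))))))))
  →36  S(S(S(S(S(S(add(S(add(Z, add(SSZ, Z))), mul(add(add(Z, mul(Z, SZ)), mul(add(Z, mul(Z, SZ)), mul(SSSZ, SZ))), add(SZ, add(SSZ, Z))))))))))
  →37  S(S(S(S(S(S(S(add(add(Z, add(SSZ, Z)), mul(add(add(Z, mul(Z, SZ)), mul(add(Z, mul(Z, SZ)), mul(SSSZ, SZ))), add(SZ, add(SSZ, Z)))))))))))
  →38  S(S(S(S(S(S(S(add(add(SSZ, Z), mul(add(add(Z, mul(Z, SZ)), mul(add(Z, mul(Z, SZ)), mul(SSSZ, SZ))), add(SZ, add(SSZ, Z)))))))))))
  →39  S(S(S(S(S(S(S(add(S(add(SZ, Z)), mul(add(add(Z, mul(Z, SZ)), mul(add(Z, mul(Z, SZ)), mul(SSSZ, SZ))), add(SZ, add(SSZ, Z)))))))))))
  →40  S(S(S(S(S(S(S(S(add(add(SZ, Z), mul(add(add(Z, mul(Z, SZ)), mul(add(Z, mul(Z, SZ)), mul(SSSZ, SZ))), add(SZ, add(SSZ, Z))))))))))))
  →41  S(S(S(S(S(S(S(S(add(S(add(Z, Z)), mul(add(add(Z, mul(Z, SZ)), mul(add(Z, mul(Z, SZ)), mul(SSSZ, SZ))), add(SZ, add(SSZ, Z))))))))))))
  →42  S(S(S(S(S(S(S(S(S(add(add(Z, Z), mul(add(add(Z, mul(Z, SZ)), mul(add(Z, mul(Z, SZ)), mul(SSSZ, SZ))), add(SZ, add(SSZ, Z)))))))))))))
  →43  S(S(S(S(S(S(S(S(S(add(Z, mul(add(add(Z, mul(Z, SZ)), mul(add(Z, mul(Z, SZ)), mul(SSSZ, SZ))), add(SZ, add(SSZ, Z)))))))))))))
  →44  S(S(S(S(S(S(S(S(S(mul(add(add(Z, mul(Z, SZ)), mul(add(Z, mul(Z, SZ)), mul(SSSZ, SZ))), add(SZ, add(SSZ, Z))))))))))))
  →45  S(S(S(S(S(S(S(S(S(mul(add(mul(Z, SZ), mul(add(Z, mul(Z, SZ)), mul(SSSZ, SZ))), add(SZ, add(SSZ, Z))))))))))))
  →46  S(S(S(S(S(S(S(S(S(mul(add(Z, mul(add(Z, mul(Z, SZ)), mul(SSSZ, SZ))), add(SZ, add(SSZ, Z))))))))))))
  →47  S(S(S(S(S(S(S(S(S(mul(mul(add(Z, mul(Z, SZ)), mul(SSSZ, SZ)), add(SZ, add(SSZ, Z))))))))))))
  →48  S(S(S(S(S(S(S(S(S(mul(mul(mul(Z, SZ), mul(SSSZ, SZ)), add(SZ, add(SSZ, Z))))))))))))
  →49  S(S(S(S(S(S(S(S(S(mul(mul(Z, mul(SSSZ, SZ)), add(SZ, add(SSZ, Z))))))))))))
  →50  S(S(S(S(S(S(S(S(S(mul(Z, add(SZ, add(SSZ, Z))))))))))))
  →51  S^9(Z)

Term B:
  start: add(add(add(Z, SSZ), Z), add(add(SSSZ, SSZ), add(Z, Z)))
  →1  add(add(SSZ, Z), add(add(SSSZ, SSZ), add(Z, Z)))
  →2  add(S(add(SZ, Z)), add(add(SSSZ, SSZ), add(Z, Z)))
  →3  S(add(add(SZ, Z), add(add(SSSZ, SSZ), add(Z, Z))))
  →4  S(add(S(add(Z, Z)), add(add(SSSZ, SSZ), add(Z, Z))))
  →5  S(S(add(add(Z, Z), add(add(SSSZ, SSZ), add(Z, Z)))))
  →6  S(S(add(Z, add(add(SSSZ, SSZ), add(Z, Z)))))
  →7  S(S(add(add(SSSZ, SSZ), add(Z, Z))))
  →8  S(S(add(S(add(SSZ, SSZ)), add(Z, Z))))
  →9  S(S(S(add(add(SSZ, SSZ), add(Z, Z)))))
  →10  S(S(S(add(S(add(SZ, SSZ)), add(Z, Z)))))
  →11  S(S(S(S(add(add(SZ, SSZ), add(Z, Z))))))
  →12  S(S(S(S(add(S(add(Z, SSZ)), add(Z, Z))))))
  →13  S(S(S(S(S(add(add(Z, SSZ), add(Z, Z)))))))
  →14  S(S(S(S(S(add(SSZ, add(Z, Z)))))))
  →15  S(S(S(S(S(S(add(SZ, add(Z, Z))))))))
  →16  S(S(S(S(S(S(S(add(Z, add(Z, Z)))))))))
  →17  S(S(S(S(S(S(S(add(Z, Z))))))))
  →18  S^7(Z)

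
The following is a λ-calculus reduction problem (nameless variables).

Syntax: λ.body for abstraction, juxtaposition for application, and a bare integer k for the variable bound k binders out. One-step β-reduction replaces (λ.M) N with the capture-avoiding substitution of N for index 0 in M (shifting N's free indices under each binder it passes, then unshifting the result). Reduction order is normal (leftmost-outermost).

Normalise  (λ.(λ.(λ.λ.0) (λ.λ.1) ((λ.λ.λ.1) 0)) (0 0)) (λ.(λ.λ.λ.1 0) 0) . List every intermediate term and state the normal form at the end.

  start: (λ.(λ.(λ.λ.0) (λ.λ.1) ((λ.λ.λ.1) 0)) (0 0)) (λ.(λ.λ.λ.1 0) 0)
  step 1: (λ.(λ.λ.0) (λ.λ.1) ((λ.λ.λ.1) 0)) ((λ.(λ.λ.λ.1 0) 0) (λ.(λ.λ.λ.1 0) 0))
  step 2: (λ.λ.0) (λ.λ.1) ((λ.λ.λ.1) ((λ.(λ.λ.λ.1 0) 0) (λ.(λ.λ.λ.1 0) 0)))
  step 3: (λ.0) ((λ.λ.λ.1) ((λ.(λ.λ.λ.1 0) 0) (λ.(λ.λ.λ.1 0) 0)))
  step 4: (λ.λ.λ.1) ((λ.(λ.λ.λ.1 0) 0) (λ.(λ.λ.λ.1 0) 0))
  step 5: λ.λ.1

Answer: normal form = λ.λ.1  (in 5 steps)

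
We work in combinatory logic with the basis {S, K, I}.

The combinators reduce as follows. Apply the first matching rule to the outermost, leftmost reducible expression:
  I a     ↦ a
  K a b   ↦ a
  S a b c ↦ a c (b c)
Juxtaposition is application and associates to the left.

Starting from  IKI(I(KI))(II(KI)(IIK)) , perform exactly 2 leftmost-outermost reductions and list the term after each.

  start: IKI(I(KI))(II(KI)(IIK))
  [1] KI(I(KI))(II(KI)(IIK))
  [2] I(II(KI)(IIK))

Answer: after 2 steps: I(II(KI)(IIK))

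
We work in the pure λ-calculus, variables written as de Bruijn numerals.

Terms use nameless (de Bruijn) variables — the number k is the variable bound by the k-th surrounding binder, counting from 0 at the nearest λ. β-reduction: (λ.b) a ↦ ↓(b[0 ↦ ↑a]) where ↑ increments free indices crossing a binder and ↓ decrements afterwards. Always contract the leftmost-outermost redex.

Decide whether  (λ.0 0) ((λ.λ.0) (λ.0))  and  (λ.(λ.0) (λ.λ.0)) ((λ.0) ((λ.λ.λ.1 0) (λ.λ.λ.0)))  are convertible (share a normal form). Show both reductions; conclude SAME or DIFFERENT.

Answer: DIFFERENT — A ⇓ λ.0, B ⇓ λ.λ.0

Derivation:
Term A:
  start: (λ.0 0) ((λ.λ.0) (λ.0))
  step 1: (λ.λ.0) (λ.0) ((λ.λ.0) (λ.0))
  step 2: (λ.0) ((λ.λ.0) (λ.0))
  step 3: (λ.λ.0) (λ.0)
  step 4: λ.0

Term B:
  start: (λ.(λ.0) (λ.λ.0)) ((λ.0) ((λ.λ.λ.1 0) (λ.λ.λ.0)))
  step 1: (λ.0) (λ.λ.0)
  step 2: λ.λ.0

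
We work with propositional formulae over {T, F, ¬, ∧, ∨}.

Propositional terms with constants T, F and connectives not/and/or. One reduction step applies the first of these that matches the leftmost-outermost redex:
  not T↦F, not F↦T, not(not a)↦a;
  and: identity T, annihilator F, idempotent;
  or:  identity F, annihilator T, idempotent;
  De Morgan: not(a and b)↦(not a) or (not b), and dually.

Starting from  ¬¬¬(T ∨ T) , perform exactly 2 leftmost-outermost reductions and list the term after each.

  start: ¬¬¬(T ∨ T)
  →1  ¬(T ∨ T)
  →2  ¬T ∧ ¬T

Answer: after 2 steps: ¬T ∧ ¬T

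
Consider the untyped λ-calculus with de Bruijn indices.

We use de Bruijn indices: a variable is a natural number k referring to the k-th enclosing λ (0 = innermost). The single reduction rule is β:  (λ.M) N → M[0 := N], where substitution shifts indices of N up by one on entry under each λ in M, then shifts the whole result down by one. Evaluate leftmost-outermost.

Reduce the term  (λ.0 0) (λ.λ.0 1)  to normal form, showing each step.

Answer: normal form = λ.0 (λ.λ.0 1)  (in 2 steps)

Derivation:
  start: (λ.0 0) (λ.λ.0 1)
  [1] (λ.λ.0 1) (λ.λ.0 1)
  [2] λ.0 (λ.λ.0 1)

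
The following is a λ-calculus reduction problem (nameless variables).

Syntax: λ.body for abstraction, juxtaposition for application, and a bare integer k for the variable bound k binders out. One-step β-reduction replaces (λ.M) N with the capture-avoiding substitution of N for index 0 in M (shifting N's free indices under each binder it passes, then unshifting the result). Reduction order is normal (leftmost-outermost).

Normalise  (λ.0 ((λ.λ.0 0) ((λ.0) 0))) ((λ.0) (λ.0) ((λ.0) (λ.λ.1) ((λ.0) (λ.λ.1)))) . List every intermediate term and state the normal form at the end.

  start: (λ.0 ((λ.λ.0 0) ((λ.0) 0))) ((λ.0) (λ.0) ((λ.0) (λ.λ.1) ((λ.0) (λ.λ.1))))
  [1] (λ.0) (λ.0) ((λ.0) (λ.λ.1) ((λ.0) (λ.λ.1))) ((λ.λ.0 0) ((λ.0) ((λ.0) (λ.0) ((λ.0) (λ.λ.1) ((λ.0) (λ.λ.1))))))
  [2] (λ.0) ((λ.0) (λ.λ.1) ((λ.0) (λ.λ.1))) ((λ.λ.0 0) ((λ.0) ((λ.0) (λ.0) ((λ.0) (λ.λ.1) ((λ.0) (λ.λ.1))))))
  [3] (λ.0) (λ.λ.1) ((λ.0) (λ.λ.1)) ((λ.λ.0 0) ((λ.0) ((λ.0) (λ.0) ((λ.0) (λ.λ.1) ((λ.0) (λ.λ.1))))))
  [4] (λ.λ.1) ((λ.0) (λ.λ.1)) ((λ.λ.0 0) ((λ.0) ((λ.0) (λ.0) ((λ.0) (λ.λ.1) ((λ.0) (λ.λ.1))))))
  [5] (λ.(λ.0) (λ.λ.1)) ((λ.λ.0 0) ((λ.0) ((λ.0) (λ.0) ((λ.0) (λ.λ.1) ((λ.0) (λ.λ.1))))))
  [6] (λ.0) (λ.λ.1)
  [7] λ.λ.1

Answer: normal form = λ.λ.1  (in 7 steps)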